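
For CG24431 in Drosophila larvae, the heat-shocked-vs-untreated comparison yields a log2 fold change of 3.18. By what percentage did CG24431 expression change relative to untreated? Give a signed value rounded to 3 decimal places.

806.307%

Fold change = 2^(3.18) = 9.0631
Percent change = (FC − 1) × 100% = (9.0631 − 1) × 100 = 806.307%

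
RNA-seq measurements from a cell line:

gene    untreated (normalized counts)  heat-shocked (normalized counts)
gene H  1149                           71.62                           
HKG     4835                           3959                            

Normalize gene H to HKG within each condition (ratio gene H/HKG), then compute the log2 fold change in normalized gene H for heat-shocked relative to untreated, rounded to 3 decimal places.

gene H/HKG (untreated) = 1149 / 4835 = 0.23764
gene H/HKG (heat-shocked) = 71.62 / 3959 = 0.01809
Fold change = 0.01809 / 0.23764 = 0.0761
log2(0.0761) = -3.7155

-3.715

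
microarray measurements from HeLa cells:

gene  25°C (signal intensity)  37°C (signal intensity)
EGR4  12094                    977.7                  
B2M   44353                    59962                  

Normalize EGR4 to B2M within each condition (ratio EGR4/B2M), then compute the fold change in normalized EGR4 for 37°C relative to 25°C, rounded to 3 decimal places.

EGR4/B2M (25°C) = 12094 / 44353 = 0.27268
EGR4/B2M (37°C) = 977.7 / 59962 = 0.016305
Fold change = 0.016305 / 0.27268 = 0.0598

0.060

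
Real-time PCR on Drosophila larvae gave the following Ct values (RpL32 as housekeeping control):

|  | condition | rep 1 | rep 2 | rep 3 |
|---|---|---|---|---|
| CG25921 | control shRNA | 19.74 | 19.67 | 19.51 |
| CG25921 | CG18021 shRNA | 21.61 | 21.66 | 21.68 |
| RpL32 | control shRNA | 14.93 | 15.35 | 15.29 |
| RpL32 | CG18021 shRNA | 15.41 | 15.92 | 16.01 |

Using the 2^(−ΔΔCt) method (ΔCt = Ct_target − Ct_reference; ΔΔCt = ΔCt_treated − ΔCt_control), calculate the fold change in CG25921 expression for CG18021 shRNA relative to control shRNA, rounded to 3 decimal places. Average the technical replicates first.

Mean Ct: CG25921 control shRNA 19.640; CG25921 CG18021 shRNA 21.650; RpL32 control shRNA 15.190; RpL32 CG18021 shRNA 15.780
ΔCt(control shRNA) = 19.640 − 15.190 = 4.450
ΔCt(CG18021 shRNA) = 21.650 − 15.780 = 5.870
ΔΔCt = 5.870 − 4.450 = 1.420
Fold change = 2^(−1.420) = 0.3737

0.374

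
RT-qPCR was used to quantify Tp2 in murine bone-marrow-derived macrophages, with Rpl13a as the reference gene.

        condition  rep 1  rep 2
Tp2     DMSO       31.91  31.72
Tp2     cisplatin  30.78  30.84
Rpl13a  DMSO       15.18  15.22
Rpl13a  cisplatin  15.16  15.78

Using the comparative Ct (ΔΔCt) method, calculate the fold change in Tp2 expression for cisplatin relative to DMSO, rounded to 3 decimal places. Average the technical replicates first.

Mean Ct: Tp2 DMSO 31.815; Tp2 cisplatin 30.810; Rpl13a DMSO 15.200; Rpl13a cisplatin 15.470
ΔCt(DMSO) = 31.815 − 15.200 = 16.615
ΔCt(cisplatin) = 30.810 − 15.470 = 15.340
ΔΔCt = 15.340 − 16.615 = -1.275
Fold change = 2^(−(-1.275)) = 2^1.275 = 2.4200

2.420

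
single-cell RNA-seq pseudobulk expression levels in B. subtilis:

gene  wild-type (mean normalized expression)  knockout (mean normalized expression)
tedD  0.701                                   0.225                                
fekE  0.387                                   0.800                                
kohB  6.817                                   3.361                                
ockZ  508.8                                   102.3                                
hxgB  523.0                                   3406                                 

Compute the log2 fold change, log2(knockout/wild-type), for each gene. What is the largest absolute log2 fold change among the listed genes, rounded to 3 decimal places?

2.703

log2(0.225/0.701) = -1.639  (tedD)
log2(0.800/0.387) = 1.048  (fekE)
log2(3.361/6.817) = -1.020  (kohB)
log2(102.3/508.8) = -2.314  (ockZ)
log2(3406/523.0) = 2.703  (hxgB)
The largest magnitude belongs to hxgB.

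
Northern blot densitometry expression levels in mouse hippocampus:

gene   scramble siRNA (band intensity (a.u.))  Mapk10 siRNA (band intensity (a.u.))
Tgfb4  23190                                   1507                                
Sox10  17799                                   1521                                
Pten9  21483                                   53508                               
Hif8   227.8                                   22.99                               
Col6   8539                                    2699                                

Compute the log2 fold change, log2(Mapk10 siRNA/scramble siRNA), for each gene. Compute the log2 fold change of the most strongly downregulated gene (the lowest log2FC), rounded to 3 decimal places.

-3.944

log2(1507/23190) = -3.944  (Tgfb4)
log2(1521/17799) = -3.549  (Sox10)
log2(53508/21483) = 1.317  (Pten9)
log2(22.99/227.8) = -3.309  (Hif8)
log2(2699/8539) = -1.662  (Col6)
Tgfb4 is most strongly downregulated.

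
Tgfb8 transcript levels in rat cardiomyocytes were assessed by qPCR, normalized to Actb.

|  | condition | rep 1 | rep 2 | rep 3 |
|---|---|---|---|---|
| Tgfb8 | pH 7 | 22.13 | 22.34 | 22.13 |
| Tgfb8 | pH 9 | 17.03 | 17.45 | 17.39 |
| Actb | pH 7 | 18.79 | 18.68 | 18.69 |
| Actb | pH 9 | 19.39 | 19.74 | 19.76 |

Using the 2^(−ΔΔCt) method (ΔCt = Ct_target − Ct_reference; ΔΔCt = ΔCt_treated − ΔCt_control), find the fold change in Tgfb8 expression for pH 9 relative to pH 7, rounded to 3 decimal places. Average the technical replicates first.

Mean Ct: Tgfb8 pH 7 22.200; Tgfb8 pH 9 17.290; Actb pH 7 18.720; Actb pH 9 19.630
ΔCt(pH 7) = 22.200 − 18.720 = 3.480
ΔCt(pH 9) = 17.290 − 19.630 = -2.340
ΔΔCt = -2.340 − 3.480 = -5.820
Fold change = 2^(−(-5.820)) = 2^5.820 = 56.4930

56.493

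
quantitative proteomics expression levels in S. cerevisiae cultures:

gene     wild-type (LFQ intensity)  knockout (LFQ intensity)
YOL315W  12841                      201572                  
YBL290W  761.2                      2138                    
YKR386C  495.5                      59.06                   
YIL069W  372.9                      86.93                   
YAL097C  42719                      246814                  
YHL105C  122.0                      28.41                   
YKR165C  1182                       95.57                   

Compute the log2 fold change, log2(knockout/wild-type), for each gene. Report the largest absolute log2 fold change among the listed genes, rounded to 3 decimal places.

3.972

log2(201572/12841) = 3.972  (YOL315W)
log2(2138/761.2) = 1.490  (YBL290W)
log2(59.06/495.5) = -3.069  (YKR386C)
log2(86.93/372.9) = -2.101  (YIL069W)
log2(246814/42719) = 2.530  (YAL097C)
log2(28.41/122.0) = -2.102  (YHL105C)
log2(95.57/1182) = -3.629  (YKR165C)
The largest magnitude belongs to YOL315W.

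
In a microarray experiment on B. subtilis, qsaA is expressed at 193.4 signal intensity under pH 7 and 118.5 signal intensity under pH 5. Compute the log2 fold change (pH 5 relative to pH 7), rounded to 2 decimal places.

-0.71

Fold change = 118.5 / 193.4 = 0.6127
log2(0.6127) = -0.707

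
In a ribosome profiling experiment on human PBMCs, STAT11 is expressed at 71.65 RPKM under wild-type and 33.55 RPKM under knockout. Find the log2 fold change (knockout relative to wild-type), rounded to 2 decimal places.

Fold change = 33.55 / 71.65 = 0.4682
log2(0.4682) = -1.095

-1.09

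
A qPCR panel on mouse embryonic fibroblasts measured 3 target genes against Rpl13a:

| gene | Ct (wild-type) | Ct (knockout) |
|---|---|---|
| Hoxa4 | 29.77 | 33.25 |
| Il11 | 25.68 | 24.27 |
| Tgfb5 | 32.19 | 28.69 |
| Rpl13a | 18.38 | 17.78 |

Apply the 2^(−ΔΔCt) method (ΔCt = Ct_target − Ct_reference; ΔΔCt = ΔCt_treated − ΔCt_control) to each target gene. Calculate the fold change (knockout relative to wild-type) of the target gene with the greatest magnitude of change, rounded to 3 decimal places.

0.059

Hoxa4: ΔΔCt = (33.25−17.78) − (29.77−18.38) = 15.47 − 11.39 = 4.08; fold change = 2^-4.08 = 0.059
Il11: ΔΔCt = (24.27−17.78) − (25.68−18.38) = 6.49 − 7.30 = -0.81; fold change = 2^0.81 = 1.753
Tgfb5: ΔΔCt = (28.69−17.78) − (32.19−18.38) = 10.91 − 13.81 = -2.90; fold change = 2^2.90 = 7.464
Hoxa4 has the largest |ΔΔCt| = 4.08.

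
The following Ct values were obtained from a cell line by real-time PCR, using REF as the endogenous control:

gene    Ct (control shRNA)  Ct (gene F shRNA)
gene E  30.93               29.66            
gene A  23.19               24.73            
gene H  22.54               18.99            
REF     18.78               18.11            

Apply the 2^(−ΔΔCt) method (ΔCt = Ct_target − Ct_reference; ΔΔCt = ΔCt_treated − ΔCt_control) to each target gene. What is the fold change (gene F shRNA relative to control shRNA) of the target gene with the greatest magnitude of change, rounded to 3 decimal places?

gene E: ΔΔCt = (29.66−18.11) − (30.93−18.78) = 11.55 − 12.15 = -0.60; fold change = 2^0.60 = 1.516
gene A: ΔΔCt = (24.73−18.11) − (23.19−18.78) = 6.62 − 4.41 = 2.21; fold change = 2^-2.21 = 0.216
gene H: ΔΔCt = (18.99−18.11) − (22.54−18.78) = 0.88 − 3.76 = -2.88; fold change = 2^2.88 = 7.362
gene H has the largest |ΔΔCt| = 2.88.

7.362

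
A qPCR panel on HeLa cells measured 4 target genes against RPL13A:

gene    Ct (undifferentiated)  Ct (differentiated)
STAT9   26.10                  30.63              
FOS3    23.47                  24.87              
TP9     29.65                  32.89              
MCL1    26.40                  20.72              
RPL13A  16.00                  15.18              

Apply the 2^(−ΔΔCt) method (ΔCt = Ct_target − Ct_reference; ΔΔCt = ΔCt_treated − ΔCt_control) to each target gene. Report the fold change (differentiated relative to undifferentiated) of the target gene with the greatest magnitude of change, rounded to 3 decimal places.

0.025

STAT9: ΔΔCt = (30.63−15.18) − (26.10−16.00) = 15.45 − 10.10 = 5.35; fold change = 2^-5.35 = 0.025
FOS3: ΔΔCt = (24.87−15.18) − (23.47−16.00) = 9.69 − 7.47 = 2.22; fold change = 2^-2.22 = 0.215
TP9: ΔΔCt = (32.89−15.18) − (29.65−16.00) = 17.71 − 13.65 = 4.06; fold change = 2^-4.06 = 0.060
MCL1: ΔΔCt = (20.72−15.18) − (26.40−16.00) = 5.54 − 10.40 = -4.86; fold change = 2^4.86 = 29.041
STAT9 has the largest |ΔΔCt| = 5.35.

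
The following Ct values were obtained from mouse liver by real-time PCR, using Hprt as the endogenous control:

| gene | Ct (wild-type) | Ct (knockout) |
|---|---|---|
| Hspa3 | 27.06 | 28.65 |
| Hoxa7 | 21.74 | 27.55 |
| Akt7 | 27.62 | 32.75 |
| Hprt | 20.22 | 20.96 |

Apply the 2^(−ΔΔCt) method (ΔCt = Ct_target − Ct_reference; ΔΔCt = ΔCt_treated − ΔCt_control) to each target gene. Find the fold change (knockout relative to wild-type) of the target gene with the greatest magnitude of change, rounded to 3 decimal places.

Hspa3: ΔΔCt = (28.65−20.96) − (27.06−20.22) = 7.69 − 6.84 = 0.85; fold change = 2^-0.85 = 0.555
Hoxa7: ΔΔCt = (27.55−20.96) − (21.74−20.22) = 6.59 − 1.52 = 5.07; fold change = 2^-5.07 = 0.030
Akt7: ΔΔCt = (32.75−20.96) − (27.62−20.22) = 11.79 − 7.40 = 4.39; fold change = 2^-4.39 = 0.048
Hoxa7 has the largest |ΔΔCt| = 5.07.

0.030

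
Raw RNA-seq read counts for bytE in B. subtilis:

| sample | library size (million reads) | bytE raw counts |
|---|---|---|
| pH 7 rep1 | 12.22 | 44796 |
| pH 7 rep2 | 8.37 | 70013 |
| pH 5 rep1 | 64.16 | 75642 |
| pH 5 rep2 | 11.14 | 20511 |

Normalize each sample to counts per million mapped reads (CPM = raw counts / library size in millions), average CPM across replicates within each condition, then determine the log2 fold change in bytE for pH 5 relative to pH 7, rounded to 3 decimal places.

CPM(pH 7 rep1) = 44796 / 12.22 = 3665.7938
CPM(pH 7 rep2) = 70013 / 8.37 = 8364.7551
CPM(pH 5 rep1) = 75642 / 64.16 = 1178.9589
CPM(pH 5 rep2) = 20511 / 11.14 = 1841.2029
mean CPM(pH 7) = 6015.2744; mean CPM(pH 5) = 1510.0809
Fold change = 1510.0809 / 6015.2744 = 0.25104
log2(0.25104) = -1.9940

-1.994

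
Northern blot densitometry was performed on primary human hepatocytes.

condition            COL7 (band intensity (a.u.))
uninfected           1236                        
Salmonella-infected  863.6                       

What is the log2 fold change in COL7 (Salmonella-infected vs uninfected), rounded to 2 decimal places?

-0.52

Fold change = 863.6 / 1236 = 0.6987
log2(0.6987) = -0.517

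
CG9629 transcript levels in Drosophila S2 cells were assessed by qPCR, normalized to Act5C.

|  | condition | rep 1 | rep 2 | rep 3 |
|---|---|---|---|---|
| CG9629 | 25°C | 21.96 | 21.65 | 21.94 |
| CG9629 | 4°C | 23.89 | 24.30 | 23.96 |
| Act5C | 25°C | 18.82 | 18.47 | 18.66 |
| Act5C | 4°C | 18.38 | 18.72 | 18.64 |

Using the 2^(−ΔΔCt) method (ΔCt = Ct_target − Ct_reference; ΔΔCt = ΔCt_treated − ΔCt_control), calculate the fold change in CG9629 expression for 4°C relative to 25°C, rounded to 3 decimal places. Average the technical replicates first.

Mean Ct: CG9629 25°C 21.850; CG9629 4°C 24.050; Act5C 25°C 18.650; Act5C 4°C 18.580
ΔCt(25°C) = 21.850 − 18.650 = 3.200
ΔCt(4°C) = 24.050 − 18.580 = 5.470
ΔΔCt = 5.470 − 3.200 = 2.270
Fold change = 2^(−2.270) = 0.2073

0.207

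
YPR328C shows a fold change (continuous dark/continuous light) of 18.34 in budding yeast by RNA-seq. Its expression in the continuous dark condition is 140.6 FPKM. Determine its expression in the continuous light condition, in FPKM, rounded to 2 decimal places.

continuous light expression = 140.6 / 18.34 = 7.67

7.67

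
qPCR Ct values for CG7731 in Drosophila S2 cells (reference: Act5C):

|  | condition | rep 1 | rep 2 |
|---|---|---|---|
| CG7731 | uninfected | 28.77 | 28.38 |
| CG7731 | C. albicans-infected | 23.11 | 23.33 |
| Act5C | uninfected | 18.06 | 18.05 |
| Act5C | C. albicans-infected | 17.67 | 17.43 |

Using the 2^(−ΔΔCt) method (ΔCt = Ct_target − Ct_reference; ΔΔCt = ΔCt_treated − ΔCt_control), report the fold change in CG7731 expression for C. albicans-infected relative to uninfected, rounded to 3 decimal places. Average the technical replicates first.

Mean Ct: CG7731 uninfected 28.575; CG7731 C. albicans-infected 23.220; Act5C uninfected 18.055; Act5C C. albicans-infected 17.550
ΔCt(uninfected) = 28.575 − 18.055 = 10.520
ΔCt(C. albicans-infected) = 23.220 − 17.550 = 5.670
ΔΔCt = 5.670 − 10.520 = -4.850
Fold change = 2^(−(-4.850)) = 2^4.850 = 28.8400

28.840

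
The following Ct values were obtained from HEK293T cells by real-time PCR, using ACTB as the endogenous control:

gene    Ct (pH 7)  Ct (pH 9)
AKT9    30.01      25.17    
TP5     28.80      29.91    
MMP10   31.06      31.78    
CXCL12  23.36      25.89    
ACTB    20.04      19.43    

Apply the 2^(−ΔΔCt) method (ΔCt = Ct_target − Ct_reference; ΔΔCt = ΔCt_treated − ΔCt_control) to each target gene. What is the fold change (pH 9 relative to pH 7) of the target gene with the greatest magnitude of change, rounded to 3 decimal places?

AKT9: ΔΔCt = (25.17−19.43) − (30.01−20.04) = 5.74 − 9.97 = -4.23; fold change = 2^4.23 = 18.765
TP5: ΔΔCt = (29.91−19.43) − (28.80−20.04) = 10.48 − 8.76 = 1.72; fold change = 2^-1.72 = 0.304
MMP10: ΔΔCt = (31.78−19.43) − (31.06−20.04) = 12.35 − 11.02 = 1.33; fold change = 2^-1.33 = 0.398
CXCL12: ΔΔCt = (25.89−19.43) − (23.36−20.04) = 6.46 − 3.32 = 3.14; fold change = 2^-3.14 = 0.113
AKT9 has the largest |ΔΔCt| = 4.23.

18.765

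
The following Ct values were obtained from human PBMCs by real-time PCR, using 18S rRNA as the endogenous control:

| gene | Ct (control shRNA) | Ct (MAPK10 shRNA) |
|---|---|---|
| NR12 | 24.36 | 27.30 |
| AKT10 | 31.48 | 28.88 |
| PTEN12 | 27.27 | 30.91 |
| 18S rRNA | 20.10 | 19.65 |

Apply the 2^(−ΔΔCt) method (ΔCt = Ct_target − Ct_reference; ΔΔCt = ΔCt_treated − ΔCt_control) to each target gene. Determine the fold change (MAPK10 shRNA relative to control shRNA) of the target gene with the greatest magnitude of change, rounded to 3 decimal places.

NR12: ΔΔCt = (27.30−19.65) − (24.36−20.10) = 7.65 − 4.26 = 3.39; fold change = 2^-3.39 = 0.095
AKT10: ΔΔCt = (28.88−19.65) − (31.48−20.10) = 9.23 − 11.38 = -2.15; fold change = 2^2.15 = 4.438
PTEN12: ΔΔCt = (30.91−19.65) − (27.27−20.10) = 11.26 − 7.17 = 4.09; fold change = 2^-4.09 = 0.059
PTEN12 has the largest |ΔΔCt| = 4.09.

0.059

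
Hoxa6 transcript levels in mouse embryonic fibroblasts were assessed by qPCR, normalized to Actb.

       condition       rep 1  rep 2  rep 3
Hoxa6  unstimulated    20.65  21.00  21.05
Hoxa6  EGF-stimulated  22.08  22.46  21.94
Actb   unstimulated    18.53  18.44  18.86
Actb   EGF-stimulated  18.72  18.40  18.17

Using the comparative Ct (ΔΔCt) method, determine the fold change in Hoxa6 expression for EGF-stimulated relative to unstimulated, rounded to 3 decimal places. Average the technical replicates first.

Mean Ct: Hoxa6 unstimulated 20.900; Hoxa6 EGF-stimulated 22.160; Actb unstimulated 18.610; Actb EGF-stimulated 18.430
ΔCt(unstimulated) = 20.900 − 18.610 = 2.290
ΔCt(EGF-stimulated) = 22.160 − 18.430 = 3.730
ΔΔCt = 3.730 − 2.290 = 1.440
Fold change = 2^(−1.440) = 0.3686

0.369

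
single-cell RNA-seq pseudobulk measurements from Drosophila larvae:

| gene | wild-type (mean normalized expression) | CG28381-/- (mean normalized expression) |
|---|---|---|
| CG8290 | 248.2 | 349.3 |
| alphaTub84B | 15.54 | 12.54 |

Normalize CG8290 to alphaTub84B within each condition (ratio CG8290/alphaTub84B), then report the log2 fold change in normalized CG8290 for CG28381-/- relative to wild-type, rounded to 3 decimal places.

CG8290/alphaTub84B (wild-type) = 248.2 / 15.54 = 15.972
CG8290/alphaTub84B (CG28381-/-) = 349.3 / 12.54 = 27.855
Fold change = 27.855 / 15.972 = 1.7440
log2(1.7440) = 0.8024

0.802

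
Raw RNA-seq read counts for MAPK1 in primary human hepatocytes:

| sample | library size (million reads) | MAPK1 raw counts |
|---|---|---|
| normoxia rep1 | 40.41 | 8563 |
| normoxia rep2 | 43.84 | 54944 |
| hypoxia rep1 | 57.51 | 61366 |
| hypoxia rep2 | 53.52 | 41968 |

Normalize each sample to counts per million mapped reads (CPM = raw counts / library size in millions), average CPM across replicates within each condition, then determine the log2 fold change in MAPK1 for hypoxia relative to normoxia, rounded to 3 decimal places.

CPM(normoxia rep1) = 8563 / 40.41 = 211.9030
CPM(normoxia rep2) = 54944 / 43.84 = 1253.2847
CPM(hypoxia rep1) = 61366 / 57.51 = 1067.0492
CPM(hypoxia rep2) = 41968 / 53.52 = 784.1555
mean CPM(normoxia) = 732.5938; mean CPM(hypoxia) = 925.6023
Fold change = 925.6023 / 732.5938 = 1.26346
log2(1.26346) = 0.3374

0.337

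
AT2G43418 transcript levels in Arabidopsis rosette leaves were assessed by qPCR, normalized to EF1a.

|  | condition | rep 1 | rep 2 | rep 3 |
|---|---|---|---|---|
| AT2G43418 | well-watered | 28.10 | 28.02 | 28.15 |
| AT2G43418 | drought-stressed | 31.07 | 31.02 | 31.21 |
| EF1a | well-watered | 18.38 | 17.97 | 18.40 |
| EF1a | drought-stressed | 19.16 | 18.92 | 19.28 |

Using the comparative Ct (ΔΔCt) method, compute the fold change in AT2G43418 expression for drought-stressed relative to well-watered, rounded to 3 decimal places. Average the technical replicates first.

Mean Ct: AT2G43418 well-watered 28.090; AT2G43418 drought-stressed 31.100; EF1a well-watered 18.250; EF1a drought-stressed 19.120
ΔCt(well-watered) = 28.090 − 18.250 = 9.840
ΔCt(drought-stressed) = 31.100 − 19.120 = 11.980
ΔΔCt = 11.980 − 9.840 = 2.140
Fold change = 2^(−2.140) = 0.2269

0.227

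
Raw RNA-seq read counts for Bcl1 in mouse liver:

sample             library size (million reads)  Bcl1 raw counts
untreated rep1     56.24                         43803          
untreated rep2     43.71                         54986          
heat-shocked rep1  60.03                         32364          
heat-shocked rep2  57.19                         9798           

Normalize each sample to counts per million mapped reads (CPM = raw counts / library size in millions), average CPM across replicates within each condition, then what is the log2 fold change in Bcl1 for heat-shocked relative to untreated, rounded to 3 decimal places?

CPM(untreated rep1) = 43803 / 56.24 = 778.8585
CPM(untreated rep2) = 54986 / 43.71 = 1257.9730
CPM(heat-shocked rep1) = 32364 / 60.03 = 539.1304
CPM(heat-shocked rep2) = 9798 / 57.19 = 171.3237
mean CPM(untreated) = 1018.4157; mean CPM(heat-shocked) = 355.2270
Fold change = 355.2270 / 1018.4157 = 0.34880
log2(0.34880) = -1.5195

-1.520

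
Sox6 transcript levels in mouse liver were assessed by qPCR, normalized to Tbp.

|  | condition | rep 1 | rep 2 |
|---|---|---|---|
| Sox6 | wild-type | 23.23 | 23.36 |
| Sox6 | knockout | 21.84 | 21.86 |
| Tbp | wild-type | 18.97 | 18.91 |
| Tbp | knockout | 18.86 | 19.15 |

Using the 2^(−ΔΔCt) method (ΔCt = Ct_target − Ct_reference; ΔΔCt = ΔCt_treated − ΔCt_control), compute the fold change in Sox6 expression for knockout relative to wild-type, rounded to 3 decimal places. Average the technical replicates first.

Mean Ct: Sox6 wild-type 23.295; Sox6 knockout 21.850; Tbp wild-type 18.940; Tbp knockout 19.005
ΔCt(wild-type) = 23.295 − 18.940 = 4.355
ΔCt(knockout) = 21.850 − 19.005 = 2.845
ΔΔCt = 2.845 − 4.355 = -1.510
Fold change = 2^(−(-1.510)) = 2^1.510 = 2.8481

2.848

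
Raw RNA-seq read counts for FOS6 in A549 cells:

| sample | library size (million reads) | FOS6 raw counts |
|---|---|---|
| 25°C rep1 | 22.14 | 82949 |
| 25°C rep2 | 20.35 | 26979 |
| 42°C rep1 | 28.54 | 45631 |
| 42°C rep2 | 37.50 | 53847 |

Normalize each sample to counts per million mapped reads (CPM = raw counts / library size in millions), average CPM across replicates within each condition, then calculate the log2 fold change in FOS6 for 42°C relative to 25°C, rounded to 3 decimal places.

CPM(25°C rep1) = 82949 / 22.14 = 3746.5673
CPM(25°C rep2) = 26979 / 20.35 = 1325.7494
CPM(42°C rep1) = 45631 / 28.54 = 1598.8437
CPM(42°C rep2) = 53847 / 37.50 = 1435.9200
mean CPM(25°C) = 2536.1583; mean CPM(42°C) = 1517.3819
Fold change = 1517.3819 / 2536.1583 = 0.59830
log2(0.59830) = -0.7411

-0.741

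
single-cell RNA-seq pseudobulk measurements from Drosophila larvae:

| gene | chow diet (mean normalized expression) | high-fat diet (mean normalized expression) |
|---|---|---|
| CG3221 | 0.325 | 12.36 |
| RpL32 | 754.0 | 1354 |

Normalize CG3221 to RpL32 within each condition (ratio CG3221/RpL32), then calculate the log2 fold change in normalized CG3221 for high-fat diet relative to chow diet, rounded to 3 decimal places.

CG3221/RpL32 (chow diet) = 0.325 / 754.0 = 0.00043103
CG3221/RpL32 (high-fat diet) = 12.36 / 1354 = 0.0091285
Fold change = 0.0091285 / 0.00043103 = 21.1781
log2(21.1781) = 4.4045

4.405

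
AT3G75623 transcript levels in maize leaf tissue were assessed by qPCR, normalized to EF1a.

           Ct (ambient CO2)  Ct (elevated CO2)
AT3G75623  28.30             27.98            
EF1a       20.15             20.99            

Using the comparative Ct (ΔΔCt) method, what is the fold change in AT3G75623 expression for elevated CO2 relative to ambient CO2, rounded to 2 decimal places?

2.23

ΔCt(ambient CO2) = 28.300 − 20.150 = 8.150
ΔCt(elevated CO2) = 27.980 − 20.990 = 6.990
ΔΔCt = 6.990 − 8.150 = -1.160
Fold change = 2^(−(-1.160)) = 2^1.160 = 2.235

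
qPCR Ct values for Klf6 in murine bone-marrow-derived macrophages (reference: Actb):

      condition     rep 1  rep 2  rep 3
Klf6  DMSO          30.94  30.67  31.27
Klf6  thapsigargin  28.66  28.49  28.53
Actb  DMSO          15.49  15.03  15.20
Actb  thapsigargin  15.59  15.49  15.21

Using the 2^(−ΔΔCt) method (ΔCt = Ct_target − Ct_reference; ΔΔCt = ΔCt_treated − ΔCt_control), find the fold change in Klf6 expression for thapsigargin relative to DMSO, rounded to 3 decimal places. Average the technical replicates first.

Mean Ct: Klf6 DMSO 30.960; Klf6 thapsigargin 28.560; Actb DMSO 15.240; Actb thapsigargin 15.430
ΔCt(DMSO) = 30.960 − 15.240 = 15.720
ΔCt(thapsigargin) = 28.560 − 15.430 = 13.130
ΔΔCt = 13.130 − 15.720 = -2.590
Fold change = 2^(−(-2.590)) = 2^2.590 = 6.0210

6.021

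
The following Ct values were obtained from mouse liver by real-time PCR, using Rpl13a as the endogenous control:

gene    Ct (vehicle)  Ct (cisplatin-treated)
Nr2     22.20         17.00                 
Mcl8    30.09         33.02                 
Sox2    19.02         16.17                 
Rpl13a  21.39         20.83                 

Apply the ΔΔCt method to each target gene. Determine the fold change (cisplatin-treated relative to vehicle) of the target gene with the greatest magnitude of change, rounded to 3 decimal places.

24.933

Nr2: ΔΔCt = (17.00−20.83) − (22.20−21.39) = -3.83 − 0.81 = -4.64; fold change = 2^4.64 = 24.933
Mcl8: ΔΔCt = (33.02−20.83) − (30.09−21.39) = 12.19 − 8.70 = 3.49; fold change = 2^-3.49 = 0.089
Sox2: ΔΔCt = (16.17−20.83) − (19.02−21.39) = -4.66 − (-2.37) = -2.29; fold change = 2^2.29 = 4.891
Nr2 has the largest |ΔΔCt| = 4.64.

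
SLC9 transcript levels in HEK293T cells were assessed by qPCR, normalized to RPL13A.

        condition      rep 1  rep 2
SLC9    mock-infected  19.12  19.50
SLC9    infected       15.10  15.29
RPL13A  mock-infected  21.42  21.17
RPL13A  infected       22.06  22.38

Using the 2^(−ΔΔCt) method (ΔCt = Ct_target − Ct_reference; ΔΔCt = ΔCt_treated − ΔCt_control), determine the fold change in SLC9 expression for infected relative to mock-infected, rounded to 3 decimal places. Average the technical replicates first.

32.900

Mean Ct: SLC9 mock-infected 19.310; SLC9 infected 15.195; RPL13A mock-infected 21.295; RPL13A infected 22.220
ΔCt(mock-infected) = 19.310 − 21.295 = -1.985
ΔCt(infected) = 15.195 − 22.220 = -7.025
ΔΔCt = -7.025 − (-1.985) = -5.040
Fold change = 2^(−(-5.040)) = 2^5.040 = 32.8996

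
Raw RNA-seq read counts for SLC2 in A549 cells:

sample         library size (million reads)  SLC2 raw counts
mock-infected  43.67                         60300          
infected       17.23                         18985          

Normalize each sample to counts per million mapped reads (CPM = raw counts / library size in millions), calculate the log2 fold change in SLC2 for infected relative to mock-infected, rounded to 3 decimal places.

CPM(mock-infected) = 60300 / 43.67 = 1380.8106
CPM(infected) = 18985 / 17.23 = 1101.8572
Fold change = 1101.8572 / 1380.8106 = 0.79798
log2(0.79798) = -0.3256

-0.326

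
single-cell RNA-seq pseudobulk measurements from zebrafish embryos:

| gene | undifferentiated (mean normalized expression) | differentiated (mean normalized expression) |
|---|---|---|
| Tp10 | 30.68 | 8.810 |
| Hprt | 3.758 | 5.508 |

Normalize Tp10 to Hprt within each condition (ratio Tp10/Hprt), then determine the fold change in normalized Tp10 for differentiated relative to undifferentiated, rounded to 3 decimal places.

Tp10/Hprt (undifferentiated) = 30.68 / 3.758 = 8.1639
Tp10/Hprt (differentiated) = 8.810 / 5.508 = 1.5995
Fold change = 1.5995 / 8.1639 = 0.1959

0.196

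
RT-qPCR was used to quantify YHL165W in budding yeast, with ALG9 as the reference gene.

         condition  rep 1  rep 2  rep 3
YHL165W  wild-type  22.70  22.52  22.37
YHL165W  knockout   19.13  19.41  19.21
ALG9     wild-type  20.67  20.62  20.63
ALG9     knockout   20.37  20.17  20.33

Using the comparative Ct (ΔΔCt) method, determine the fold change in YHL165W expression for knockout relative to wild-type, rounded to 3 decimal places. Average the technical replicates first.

7.621

Mean Ct: YHL165W wild-type 22.530; YHL165W knockout 19.250; ALG9 wild-type 20.640; ALG9 knockout 20.290
ΔCt(wild-type) = 22.530 − 20.640 = 1.890
ΔCt(knockout) = 19.250 − 20.290 = -1.040
ΔΔCt = -1.040 − 1.890 = -2.930
Fold change = 2^(−(-2.930)) = 2^2.930 = 7.6211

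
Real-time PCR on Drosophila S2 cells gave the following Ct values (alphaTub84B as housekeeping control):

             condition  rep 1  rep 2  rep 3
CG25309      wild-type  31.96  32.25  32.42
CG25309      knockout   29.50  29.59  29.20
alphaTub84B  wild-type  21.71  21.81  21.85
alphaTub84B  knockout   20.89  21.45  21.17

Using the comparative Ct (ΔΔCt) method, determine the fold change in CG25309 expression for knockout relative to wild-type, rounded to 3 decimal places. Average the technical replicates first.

Mean Ct: CG25309 wild-type 32.210; CG25309 knockout 29.430; alphaTub84B wild-type 21.790; alphaTub84B knockout 21.170
ΔCt(wild-type) = 32.210 − 21.790 = 10.420
ΔCt(knockout) = 29.430 − 21.170 = 8.260
ΔΔCt = 8.260 − 10.420 = -2.160
Fold change = 2^(−(-2.160)) = 2^2.160 = 4.4691

4.469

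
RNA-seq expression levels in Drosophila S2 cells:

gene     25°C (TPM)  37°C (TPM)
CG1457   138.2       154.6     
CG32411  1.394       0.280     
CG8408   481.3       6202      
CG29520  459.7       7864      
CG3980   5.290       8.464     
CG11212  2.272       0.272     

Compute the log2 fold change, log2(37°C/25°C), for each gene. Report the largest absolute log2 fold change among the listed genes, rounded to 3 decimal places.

log2(154.6/138.2) = 0.162  (CG1457)
log2(0.280/1.394) = -2.316  (CG32411)
log2(6202/481.3) = 3.688  (CG8408)
log2(7864/459.7) = 4.096  (CG29520)
log2(8.464/5.290) = 0.678  (CG3980)
log2(0.272/2.272) = -3.062  (CG11212)
The largest magnitude belongs to CG29520.

4.096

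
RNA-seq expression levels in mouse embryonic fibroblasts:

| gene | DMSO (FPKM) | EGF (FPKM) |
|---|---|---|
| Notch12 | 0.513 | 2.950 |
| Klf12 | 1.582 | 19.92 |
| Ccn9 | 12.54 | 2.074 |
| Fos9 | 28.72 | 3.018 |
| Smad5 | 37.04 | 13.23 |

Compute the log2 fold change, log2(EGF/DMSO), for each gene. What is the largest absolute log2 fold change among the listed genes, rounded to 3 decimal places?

3.654

log2(2.950/0.513) = 2.524  (Notch12)
log2(19.92/1.582) = 3.654  (Klf12)
log2(2.074/12.54) = -2.596  (Ccn9)
log2(3.018/28.72) = -3.250  (Fos9)
log2(13.23/37.04) = -1.485  (Smad5)
The largest magnitude belongs to Klf12.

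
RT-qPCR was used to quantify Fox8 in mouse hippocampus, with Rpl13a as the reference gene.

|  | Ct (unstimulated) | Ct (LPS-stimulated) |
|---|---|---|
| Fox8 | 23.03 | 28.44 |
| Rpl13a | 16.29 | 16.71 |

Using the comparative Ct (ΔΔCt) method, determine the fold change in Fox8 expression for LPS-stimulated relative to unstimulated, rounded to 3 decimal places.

0.031

ΔCt(unstimulated) = 23.030 − 16.290 = 6.740
ΔCt(LPS-stimulated) = 28.440 − 16.710 = 11.730
ΔΔCt = 11.730 − 6.740 = 4.990
Fold change = 2^(−4.990) = 0.0315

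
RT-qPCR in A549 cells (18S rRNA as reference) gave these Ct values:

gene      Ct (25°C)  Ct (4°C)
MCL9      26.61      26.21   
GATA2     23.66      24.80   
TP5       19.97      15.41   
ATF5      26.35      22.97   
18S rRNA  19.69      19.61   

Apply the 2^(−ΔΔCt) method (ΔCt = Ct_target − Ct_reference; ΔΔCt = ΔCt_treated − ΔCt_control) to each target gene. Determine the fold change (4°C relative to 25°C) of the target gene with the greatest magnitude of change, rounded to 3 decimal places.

22.316

MCL9: ΔΔCt = (26.21−19.61) − (26.61−19.69) = 6.60 − 6.92 = -0.32; fold change = 2^0.32 = 1.248
GATA2: ΔΔCt = (24.80−19.61) − (23.66−19.69) = 5.19 − 3.97 = 1.22; fold change = 2^-1.22 = 0.429
TP5: ΔΔCt = (15.41−19.61) − (19.97−19.69) = -4.20 − 0.28 = -4.48; fold change = 2^4.48 = 22.316
ATF5: ΔΔCt = (22.97−19.61) − (26.35−19.69) = 3.36 − 6.66 = -3.30; fold change = 2^3.30 = 9.849
TP5 has the largest |ΔΔCt| = 4.48.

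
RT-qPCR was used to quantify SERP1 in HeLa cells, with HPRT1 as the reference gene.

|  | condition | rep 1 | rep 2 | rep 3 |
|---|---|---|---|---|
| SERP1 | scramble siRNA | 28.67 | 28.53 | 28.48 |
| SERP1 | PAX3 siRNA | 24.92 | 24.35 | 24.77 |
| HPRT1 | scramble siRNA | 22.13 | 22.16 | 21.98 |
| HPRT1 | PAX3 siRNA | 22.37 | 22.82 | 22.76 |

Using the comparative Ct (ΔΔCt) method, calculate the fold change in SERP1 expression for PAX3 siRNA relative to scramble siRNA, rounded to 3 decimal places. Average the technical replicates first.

Mean Ct: SERP1 scramble siRNA 28.560; SERP1 PAX3 siRNA 24.680; HPRT1 scramble siRNA 22.090; HPRT1 PAX3 siRNA 22.650
ΔCt(scramble siRNA) = 28.560 − 22.090 = 6.470
ΔCt(PAX3 siRNA) = 24.680 − 22.650 = 2.030
ΔΔCt = 2.030 − 6.470 = -4.440
Fold change = 2^(−(-4.440)) = 2^4.440 = 21.7057

21.706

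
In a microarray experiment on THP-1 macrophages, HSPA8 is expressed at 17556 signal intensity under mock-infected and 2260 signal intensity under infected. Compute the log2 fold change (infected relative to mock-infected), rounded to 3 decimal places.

Fold change = 2260 / 17556 = 0.1287
log2(0.1287) = -2.9576

-2.958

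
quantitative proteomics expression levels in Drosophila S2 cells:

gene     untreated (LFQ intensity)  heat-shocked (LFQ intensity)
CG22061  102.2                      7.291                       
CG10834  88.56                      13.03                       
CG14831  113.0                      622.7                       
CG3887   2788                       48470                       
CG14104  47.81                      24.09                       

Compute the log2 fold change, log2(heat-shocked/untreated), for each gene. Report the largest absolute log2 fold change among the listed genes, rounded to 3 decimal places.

log2(7.291/102.2) = -3.809  (CG22061)
log2(13.03/88.56) = -2.765  (CG10834)
log2(622.7/113.0) = 2.462  (CG14831)
log2(48470/2788) = 4.120  (CG3887)
log2(24.09/47.81) = -0.989  (CG14104)
The largest magnitude belongs to CG3887.

4.120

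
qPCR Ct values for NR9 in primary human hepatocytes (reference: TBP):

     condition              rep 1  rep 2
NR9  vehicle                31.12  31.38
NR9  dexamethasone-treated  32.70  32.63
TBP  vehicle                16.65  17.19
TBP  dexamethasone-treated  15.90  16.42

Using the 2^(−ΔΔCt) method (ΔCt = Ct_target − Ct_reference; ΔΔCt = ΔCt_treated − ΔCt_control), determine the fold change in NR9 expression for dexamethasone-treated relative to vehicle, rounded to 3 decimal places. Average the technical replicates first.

0.221

Mean Ct: NR9 vehicle 31.250; NR9 dexamethasone-treated 32.665; TBP vehicle 16.920; TBP dexamethasone-treated 16.160
ΔCt(vehicle) = 31.250 − 16.920 = 14.330
ΔCt(dexamethasone-treated) = 32.665 − 16.160 = 16.505
ΔΔCt = 16.505 − 14.330 = 2.175
Fold change = 2^(−2.175) = 0.2214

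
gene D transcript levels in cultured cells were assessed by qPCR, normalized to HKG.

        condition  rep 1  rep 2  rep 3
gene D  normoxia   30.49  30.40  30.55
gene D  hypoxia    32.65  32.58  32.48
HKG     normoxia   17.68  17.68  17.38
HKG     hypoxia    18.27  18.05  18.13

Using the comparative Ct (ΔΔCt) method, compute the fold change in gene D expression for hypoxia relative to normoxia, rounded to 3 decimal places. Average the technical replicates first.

Mean Ct: gene D normoxia 30.480; gene D hypoxia 32.570; HKG normoxia 17.580; HKG hypoxia 18.150
ΔCt(normoxia) = 30.480 − 17.580 = 12.900
ΔCt(hypoxia) = 32.570 − 18.150 = 14.420
ΔΔCt = 14.420 − 12.900 = 1.520
Fold change = 2^(−1.520) = 0.3487

0.349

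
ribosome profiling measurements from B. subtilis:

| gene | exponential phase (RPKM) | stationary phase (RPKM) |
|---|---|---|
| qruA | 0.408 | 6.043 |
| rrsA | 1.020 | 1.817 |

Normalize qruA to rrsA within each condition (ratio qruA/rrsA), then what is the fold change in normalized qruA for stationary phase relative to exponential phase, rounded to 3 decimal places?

8.315

qruA/rrsA (exponential phase) = 0.408 / 1.020 = 0.4
qruA/rrsA (stationary phase) = 6.043 / 1.817 = 3.3258
Fold change = 3.3258 / 0.4 = 8.3145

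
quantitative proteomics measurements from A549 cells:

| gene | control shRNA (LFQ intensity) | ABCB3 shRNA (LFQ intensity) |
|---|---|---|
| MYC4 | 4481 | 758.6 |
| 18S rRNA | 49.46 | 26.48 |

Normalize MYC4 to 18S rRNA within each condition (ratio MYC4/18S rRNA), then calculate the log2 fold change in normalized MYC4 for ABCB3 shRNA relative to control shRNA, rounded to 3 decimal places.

-1.661

MYC4/18S rRNA (control shRNA) = 4481 / 49.46 = 90.598
MYC4/18S rRNA (ABCB3 shRNA) = 758.6 / 26.48 = 28.648
Fold change = 28.648 / 90.598 = 0.3162
log2(0.3162) = -1.6611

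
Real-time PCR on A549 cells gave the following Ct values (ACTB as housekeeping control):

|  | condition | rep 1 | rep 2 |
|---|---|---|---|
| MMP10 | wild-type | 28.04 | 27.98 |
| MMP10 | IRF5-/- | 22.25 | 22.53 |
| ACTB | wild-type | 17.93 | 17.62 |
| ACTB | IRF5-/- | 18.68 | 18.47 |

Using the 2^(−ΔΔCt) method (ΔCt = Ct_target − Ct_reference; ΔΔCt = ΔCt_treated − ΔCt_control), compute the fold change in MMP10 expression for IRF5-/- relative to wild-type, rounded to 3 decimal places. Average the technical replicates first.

Mean Ct: MMP10 wild-type 28.010; MMP10 IRF5-/- 22.390; ACTB wild-type 17.775; ACTB IRF5-/- 18.575
ΔCt(wild-type) = 28.010 − 17.775 = 10.235
ΔCt(IRF5-/-) = 22.390 − 18.575 = 3.815
ΔΔCt = 3.815 − 10.235 = -6.420
Fold change = 2^(−(-6.420)) = 2^6.420 = 85.6274

85.627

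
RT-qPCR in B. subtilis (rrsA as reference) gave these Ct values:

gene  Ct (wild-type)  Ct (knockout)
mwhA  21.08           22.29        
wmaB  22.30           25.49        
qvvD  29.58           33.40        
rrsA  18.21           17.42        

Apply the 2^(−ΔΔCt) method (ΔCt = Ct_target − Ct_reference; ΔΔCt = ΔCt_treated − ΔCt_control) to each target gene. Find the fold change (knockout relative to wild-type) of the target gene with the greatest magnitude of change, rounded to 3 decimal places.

mwhA: ΔΔCt = (22.29−17.42) − (21.08−18.21) = 4.87 − 2.87 = 2.00; fold change = 2^-2.00 = 0.250
wmaB: ΔΔCt = (25.49−17.42) − (22.30−18.21) = 8.07 − 4.09 = 3.98; fold change = 2^-3.98 = 0.063
qvvD: ΔΔCt = (33.40−17.42) − (29.58−18.21) = 15.98 − 11.37 = 4.61; fold change = 2^-4.61 = 0.041
qvvD has the largest |ΔΔCt| = 4.61.

0.041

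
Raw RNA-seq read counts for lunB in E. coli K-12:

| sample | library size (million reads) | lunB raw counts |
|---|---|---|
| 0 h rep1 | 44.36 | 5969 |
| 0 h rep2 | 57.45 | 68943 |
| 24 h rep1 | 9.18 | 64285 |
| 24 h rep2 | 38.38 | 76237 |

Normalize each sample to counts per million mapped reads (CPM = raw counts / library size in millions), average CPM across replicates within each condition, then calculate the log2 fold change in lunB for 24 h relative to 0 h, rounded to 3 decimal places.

2.752

CPM(0 h rep1) = 5969 / 44.36 = 134.5582
CPM(0 h rep2) = 68943 / 57.45 = 1200.0522
CPM(24 h rep1) = 64285 / 9.18 = 7002.7233
CPM(24 h rep2) = 76237 / 38.38 = 1986.3731
mean CPM(0 h) = 667.3052; mean CPM(24 h) = 4494.5482
Fold change = 4494.5482 / 667.3052 = 6.73537
log2(6.73537) = 2.7518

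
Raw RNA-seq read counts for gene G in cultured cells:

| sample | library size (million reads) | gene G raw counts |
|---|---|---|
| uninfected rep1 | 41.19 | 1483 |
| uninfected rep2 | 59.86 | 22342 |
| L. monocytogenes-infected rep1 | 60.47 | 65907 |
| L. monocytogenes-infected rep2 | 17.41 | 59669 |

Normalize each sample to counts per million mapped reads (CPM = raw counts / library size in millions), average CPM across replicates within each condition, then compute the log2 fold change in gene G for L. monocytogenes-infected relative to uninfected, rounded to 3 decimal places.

3.464

CPM(uninfected rep1) = 1483 / 41.19 = 36.0039
CPM(uninfected rep2) = 22342 / 59.86 = 373.2376
CPM(L. monocytogenes-infected rep1) = 65907 / 60.47 = 1089.9124
CPM(L. monocytogenes-infected rep2) = 59669 / 17.41 = 3427.2832
mean CPM(uninfected) = 204.6207; mean CPM(L. monocytogenes-infected) = 2258.5978
Fold change = 2258.5978 / 204.6207 = 11.03797
log2(11.03797) = 3.4644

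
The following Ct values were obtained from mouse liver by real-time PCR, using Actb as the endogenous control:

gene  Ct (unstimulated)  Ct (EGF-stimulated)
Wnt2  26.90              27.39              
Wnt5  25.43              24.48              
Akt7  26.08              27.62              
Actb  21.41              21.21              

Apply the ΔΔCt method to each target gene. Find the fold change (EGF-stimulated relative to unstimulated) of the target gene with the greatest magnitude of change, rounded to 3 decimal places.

Wnt2: ΔΔCt = (27.39−21.21) − (26.90−21.41) = 6.18 − 5.49 = 0.69; fold change = 2^-0.69 = 0.620
Wnt5: ΔΔCt = (24.48−21.21) − (25.43−21.41) = 3.27 − 4.02 = -0.75; fold change = 2^0.75 = 1.682
Akt7: ΔΔCt = (27.62−21.21) − (26.08−21.41) = 6.41 − 4.67 = 1.74; fold change = 2^-1.74 = 0.299
Akt7 has the largest |ΔΔCt| = 1.74.

0.299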